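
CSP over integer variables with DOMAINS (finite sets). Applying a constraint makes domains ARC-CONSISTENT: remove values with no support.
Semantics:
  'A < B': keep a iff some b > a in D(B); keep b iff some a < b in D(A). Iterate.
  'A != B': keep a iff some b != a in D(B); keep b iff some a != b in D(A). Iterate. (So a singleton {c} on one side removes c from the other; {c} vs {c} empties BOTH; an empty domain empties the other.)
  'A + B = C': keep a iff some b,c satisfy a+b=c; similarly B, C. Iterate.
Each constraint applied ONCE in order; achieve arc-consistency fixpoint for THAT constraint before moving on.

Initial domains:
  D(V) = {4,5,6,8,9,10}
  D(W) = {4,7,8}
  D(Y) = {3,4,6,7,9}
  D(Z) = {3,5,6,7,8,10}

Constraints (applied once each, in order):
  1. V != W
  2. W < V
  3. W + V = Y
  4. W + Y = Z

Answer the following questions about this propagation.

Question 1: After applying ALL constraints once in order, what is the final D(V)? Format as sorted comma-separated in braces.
Constraint 1 (V != W) on D(V)={4,5,6,8,9,10} D(W)={4,7,8}: no change
Constraint 2 (W < V) on D(W)={4,7,8} D(V)={4,5,6,8,9,10}: V {4,5,6,8,9,10}->{5,6,8,9,10}
Constraint 3 (W + V = Y) on D(W)={4,7,8} D(V)={5,6,8,9,10} D(Y)={3,4,6,7,9}: W {4,7,8}->{4}; V {5,6,8,9,10}->{5}; Y {3,4,6,7,9}->{9}
Constraint 4 (W + Y = Z) on D(W)={4} D(Y)={9} D(Z)={3,5,6,7,8,10}: W {4}->{}; Y {9}->{}; Z {3,5,6,7,8,10}->{}
So after all 4 constraints: D(V) = {5}

Answer: {5}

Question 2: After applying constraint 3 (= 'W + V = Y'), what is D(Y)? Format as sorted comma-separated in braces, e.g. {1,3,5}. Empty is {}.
Answer: {9}

Derivation:
Constraint 1 (V != W) on D(V)={4,5,6,8,9,10} D(W)={4,7,8}: no change
Constraint 2 (W < V) on D(W)={4,7,8} D(V)={4,5,6,8,9,10}: V {4,5,6,8,9,10}->{5,6,8,9,10}
Constraint 3 (W + V = Y) on D(W)={4,7,8} D(V)={5,6,8,9,10} D(Y)={3,4,6,7,9}: W {4,7,8}->{4}; V {5,6,8,9,10}->{5}; Y {3,4,6,7,9}->{9}
So after constraint 3: D(Y) = {9}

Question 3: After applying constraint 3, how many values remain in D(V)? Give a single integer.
Constraint 1 (V != W) on D(V)={4,5,6,8,9,10} D(W)={4,7,8}: no change
Constraint 2 (W < V) on D(W)={4,7,8} D(V)={4,5,6,8,9,10}: V {4,5,6,8,9,10}->{5,6,8,9,10}
Constraint 3 (W + V = Y) on D(W)={4,7,8} D(V)={5,6,8,9,10} D(Y)={3,4,6,7,9}: W {4,7,8}->{4}; V {5,6,8,9,10}->{5}; Y {3,4,6,7,9}->{9}
So after constraint 3: D(V)={5}, size = 1

Answer: 1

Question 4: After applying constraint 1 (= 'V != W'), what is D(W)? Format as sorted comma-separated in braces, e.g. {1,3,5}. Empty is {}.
Answer: {4,7,8}

Derivation:
Constraint 1 (V != W) on D(V)={4,5,6,8,9,10} D(W)={4,7,8}: no change
So after constraint 1: D(W) = {4,7,8}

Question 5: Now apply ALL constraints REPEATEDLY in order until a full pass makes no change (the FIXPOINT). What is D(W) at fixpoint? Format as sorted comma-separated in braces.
Answer: {}

Derivation:
pass 0 (initial): D(W)={4,7,8}
pass 1: V {4,5,6,8,9,10}->{5}; W {4,7,8}->{}; Y {3,4,6,7,9}->{}; Z {3,5,6,7,8,10}->{}
pass 2: V {5}->{}
pass 3: no change
Fixpoint after 3 passes: D(W) = {}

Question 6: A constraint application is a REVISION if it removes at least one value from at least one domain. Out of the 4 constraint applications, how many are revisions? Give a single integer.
Constraint 1 (V != W) on D(V)={4,5,6,8,9,10} D(W)={4,7,8}: no change => not a revision
Constraint 2 (W < V) on D(W)={4,7,8} D(V)={4,5,6,8,9,10}: V {4,5,6,8,9,10}->{5,6,8,9,10} => REVISION
Constraint 3 (W + V = Y) on D(W)={4,7,8} D(V)={5,6,8,9,10} D(Y)={3,4,6,7,9}: W {4,7,8}->{4}; V {5,6,8,9,10}->{5}; Y {3,4,6,7,9}->{9} => REVISION
Constraint 4 (W + Y = Z) on D(W)={4} D(Y)={9} D(Z)={3,5,6,7,8,10}: W {4}->{}; Y {9}->{}; Z {3,5,6,7,8,10}->{} => REVISION
Total revisions = 3

Answer: 3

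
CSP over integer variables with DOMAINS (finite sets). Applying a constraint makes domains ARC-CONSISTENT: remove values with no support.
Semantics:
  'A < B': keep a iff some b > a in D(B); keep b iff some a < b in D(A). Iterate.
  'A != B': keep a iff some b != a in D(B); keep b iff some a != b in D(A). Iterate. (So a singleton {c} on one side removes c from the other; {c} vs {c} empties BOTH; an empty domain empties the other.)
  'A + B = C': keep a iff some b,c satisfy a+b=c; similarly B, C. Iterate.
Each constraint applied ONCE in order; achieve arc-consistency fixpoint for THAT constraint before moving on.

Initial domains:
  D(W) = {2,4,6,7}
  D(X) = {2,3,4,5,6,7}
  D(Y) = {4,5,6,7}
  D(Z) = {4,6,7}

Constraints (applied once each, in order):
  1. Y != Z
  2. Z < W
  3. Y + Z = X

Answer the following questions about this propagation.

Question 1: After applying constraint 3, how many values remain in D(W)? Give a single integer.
Constraint 1 (Y != Z) on D(Y)={4,5,6,7} D(Z)={4,6,7}: no change
Constraint 2 (Z < W) on D(Z)={4,6,7} D(W)={2,4,6,7}: Z {4,6,7}->{4,6}; W {2,4,6,7}->{6,7}
Constraint 3 (Y + Z = X) on D(Y)={4,5,6,7} D(Z)={4,6} D(X)={2,3,4,5,6,7}: Y {4,5,6,7}->{}; Z {4,6}->{}; X {2,3,4,5,6,7}->{}
So after constraint 3: D(W)={6,7}, size = 2

Answer: 2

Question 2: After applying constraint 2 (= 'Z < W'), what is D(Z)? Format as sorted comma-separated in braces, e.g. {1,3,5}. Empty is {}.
Constraint 1 (Y != Z) on D(Y)={4,5,6,7} D(Z)={4,6,7}: no change
Constraint 2 (Z < W) on D(Z)={4,6,7} D(W)={2,4,6,7}: Z {4,6,7}->{4,6}; W {2,4,6,7}->{6,7}
So after constraint 2: D(Z) = {4,6}

Answer: {4,6}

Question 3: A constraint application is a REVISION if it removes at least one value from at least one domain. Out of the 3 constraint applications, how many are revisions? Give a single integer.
Constraint 1 (Y != Z) on D(Y)={4,5,6,7} D(Z)={4,6,7}: no change => not a revision
Constraint 2 (Z < W) on D(Z)={4,6,7} D(W)={2,4,6,7}: Z {4,6,7}->{4,6}; W {2,4,6,7}->{6,7} => REVISION
Constraint 3 (Y + Z = X) on D(Y)={4,5,6,7} D(Z)={4,6} D(X)={2,3,4,5,6,7}: Y {4,5,6,7}->{}; Z {4,6}->{}; X {2,3,4,5,6,7}->{} => REVISION
Total revisions = 2

Answer: 2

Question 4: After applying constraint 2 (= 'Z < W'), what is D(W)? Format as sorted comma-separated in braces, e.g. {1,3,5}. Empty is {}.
Constraint 1 (Y != Z) on D(Y)={4,5,6,7} D(Z)={4,6,7}: no change
Constraint 2 (Z < W) on D(Z)={4,6,7} D(W)={2,4,6,7}: Z {4,6,7}->{4,6}; W {2,4,6,7}->{6,7}
So after constraint 2: D(W) = {6,7}

Answer: {6,7}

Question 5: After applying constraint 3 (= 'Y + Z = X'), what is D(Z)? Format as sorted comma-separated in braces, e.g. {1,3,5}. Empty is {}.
Answer: {}

Derivation:
Constraint 1 (Y != Z) on D(Y)={4,5,6,7} D(Z)={4,6,7}: no change
Constraint 2 (Z < W) on D(Z)={4,6,7} D(W)={2,4,6,7}: Z {4,6,7}->{4,6}; W {2,4,6,7}->{6,7}
Constraint 3 (Y + Z = X) on D(Y)={4,5,6,7} D(Z)={4,6} D(X)={2,3,4,5,6,7}: Y {4,5,6,7}->{}; Z {4,6}->{}; X {2,3,4,5,6,7}->{}
So after constraint 3: D(Z) = {}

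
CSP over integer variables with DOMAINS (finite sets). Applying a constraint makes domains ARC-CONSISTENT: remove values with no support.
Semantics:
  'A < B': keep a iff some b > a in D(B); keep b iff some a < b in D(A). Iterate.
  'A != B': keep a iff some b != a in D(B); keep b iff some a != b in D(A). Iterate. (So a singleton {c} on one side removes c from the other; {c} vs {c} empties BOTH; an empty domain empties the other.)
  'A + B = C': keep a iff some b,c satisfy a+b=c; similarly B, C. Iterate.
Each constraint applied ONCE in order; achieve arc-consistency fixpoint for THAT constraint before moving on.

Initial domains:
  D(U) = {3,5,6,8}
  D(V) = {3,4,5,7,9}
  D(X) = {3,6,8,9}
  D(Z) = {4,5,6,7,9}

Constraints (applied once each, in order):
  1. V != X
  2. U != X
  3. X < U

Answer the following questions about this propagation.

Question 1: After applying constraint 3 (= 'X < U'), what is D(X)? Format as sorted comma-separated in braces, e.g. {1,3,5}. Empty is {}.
Answer: {3,6}

Derivation:
Constraint 1 (V != X) on D(V)={3,4,5,7,9} D(X)={3,6,8,9}: no change
Constraint 2 (U != X) on D(U)={3,5,6,8} D(X)={3,6,8,9}: no change
Constraint 3 (X < U) on D(X)={3,6,8,9} D(U)={3,5,6,8}: X {3,6,8,9}->{3,6}; U {3,5,6,8}->{5,6,8}
So after constraint 3: D(X) = {3,6}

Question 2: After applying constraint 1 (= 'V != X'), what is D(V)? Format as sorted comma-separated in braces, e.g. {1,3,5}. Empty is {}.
Answer: {3,4,5,7,9}

Derivation:
Constraint 1 (V != X) on D(V)={3,4,5,7,9} D(X)={3,6,8,9}: no change
So after constraint 1: D(V) = {3,4,5,7,9}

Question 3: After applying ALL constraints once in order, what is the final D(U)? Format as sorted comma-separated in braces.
Answer: {5,6,8}

Derivation:
Constraint 1 (V != X) on D(V)={3,4,5,7,9} D(X)={3,6,8,9}: no change
Constraint 2 (U != X) on D(U)={3,5,6,8} D(X)={3,6,8,9}: no change
Constraint 3 (X < U) on D(X)={3,6,8,9} D(U)={3,5,6,8}: X {3,6,8,9}->{3,6}; U {3,5,6,8}->{5,6,8}
So after all 3 constraints: D(U) = {5,6,8}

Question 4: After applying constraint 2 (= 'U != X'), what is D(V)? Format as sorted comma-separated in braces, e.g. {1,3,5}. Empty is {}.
Answer: {3,4,5,7,9}

Derivation:
Constraint 1 (V != X) on D(V)={3,4,5,7,9} D(X)={3,6,8,9}: no change
Constraint 2 (U != X) on D(U)={3,5,6,8} D(X)={3,6,8,9}: no change
So after constraint 2: D(V) = {3,4,5,7,9}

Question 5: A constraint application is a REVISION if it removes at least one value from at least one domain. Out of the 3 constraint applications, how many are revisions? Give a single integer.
Constraint 1 (V != X) on D(V)={3,4,5,7,9} D(X)={3,6,8,9}: no change => not a revision
Constraint 2 (U != X) on D(U)={3,5,6,8} D(X)={3,6,8,9}: no change => not a revision
Constraint 3 (X < U) on D(X)={3,6,8,9} D(U)={3,5,6,8}: X {3,6,8,9}->{3,6}; U {3,5,6,8}->{5,6,8} => REVISION
Total revisions = 1

Answer: 1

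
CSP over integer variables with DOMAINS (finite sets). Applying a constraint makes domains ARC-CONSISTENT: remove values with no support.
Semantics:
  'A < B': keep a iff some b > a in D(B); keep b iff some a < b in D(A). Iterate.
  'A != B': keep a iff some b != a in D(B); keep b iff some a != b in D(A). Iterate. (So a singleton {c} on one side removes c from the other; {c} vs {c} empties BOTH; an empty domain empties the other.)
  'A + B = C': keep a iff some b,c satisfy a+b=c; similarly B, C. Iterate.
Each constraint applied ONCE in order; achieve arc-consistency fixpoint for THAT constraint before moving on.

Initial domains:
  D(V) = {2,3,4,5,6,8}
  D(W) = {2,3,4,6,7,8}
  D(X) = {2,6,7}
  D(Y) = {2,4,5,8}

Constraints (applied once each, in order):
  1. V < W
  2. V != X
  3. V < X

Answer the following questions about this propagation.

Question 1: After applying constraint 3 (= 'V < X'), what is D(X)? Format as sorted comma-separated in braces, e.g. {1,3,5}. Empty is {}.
Answer: {6,7}

Derivation:
Constraint 1 (V < W) on D(V)={2,3,4,5,6,8} D(W)={2,3,4,6,7,8}: V {2,3,4,5,6,8}->{2,3,4,5,6}; W {2,3,4,6,7,8}->{3,4,6,7,8}
Constraint 2 (V != X) on D(V)={2,3,4,5,6} D(X)={2,6,7}: no change
Constraint 3 (V < X) on D(V)={2,3,4,5,6} D(X)={2,6,7}: X {2,6,7}->{6,7}
So after constraint 3: D(X) = {6,7}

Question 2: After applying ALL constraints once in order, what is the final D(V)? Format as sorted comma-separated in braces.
Constraint 1 (V < W) on D(V)={2,3,4,5,6,8} D(W)={2,3,4,6,7,8}: V {2,3,4,5,6,8}->{2,3,4,5,6}; W {2,3,4,6,7,8}->{3,4,6,7,8}
Constraint 2 (V != X) on D(V)={2,3,4,5,6} D(X)={2,6,7}: no change
Constraint 3 (V < X) on D(V)={2,3,4,5,6} D(X)={2,6,7}: X {2,6,7}->{6,7}
So after all 3 constraints: D(V) = {2,3,4,5,6}

Answer: {2,3,4,5,6}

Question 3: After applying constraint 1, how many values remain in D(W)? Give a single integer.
Answer: 5

Derivation:
Constraint 1 (V < W) on D(V)={2,3,4,5,6,8} D(W)={2,3,4,6,7,8}: V {2,3,4,5,6,8}->{2,3,4,5,6}; W {2,3,4,6,7,8}->{3,4,6,7,8}
So after constraint 1: D(W)={3,4,6,7,8}, size = 5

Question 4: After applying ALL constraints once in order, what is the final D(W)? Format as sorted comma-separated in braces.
Answer: {3,4,6,7,8}

Derivation:
Constraint 1 (V < W) on D(V)={2,3,4,5,6,8} D(W)={2,3,4,6,7,8}: V {2,3,4,5,6,8}->{2,3,4,5,6}; W {2,3,4,6,7,8}->{3,4,6,7,8}
Constraint 2 (V != X) on D(V)={2,3,4,5,6} D(X)={2,6,7}: no change
Constraint 3 (V < X) on D(V)={2,3,4,5,6} D(X)={2,6,7}: X {2,6,7}->{6,7}
So after all 3 constraints: D(W) = {3,4,6,7,8}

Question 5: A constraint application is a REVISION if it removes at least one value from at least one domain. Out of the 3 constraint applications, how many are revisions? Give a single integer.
Answer: 2

Derivation:
Constraint 1 (V < W) on D(V)={2,3,4,5,6,8} D(W)={2,3,4,6,7,8}: V {2,3,4,5,6,8}->{2,3,4,5,6}; W {2,3,4,6,7,8}->{3,4,6,7,8} => REVISION
Constraint 2 (V != X) on D(V)={2,3,4,5,6} D(X)={2,6,7}: no change => not a revision
Constraint 3 (V < X) on D(V)={2,3,4,5,6} D(X)={2,6,7}: X {2,6,7}->{6,7} => REVISION
Total revisions = 2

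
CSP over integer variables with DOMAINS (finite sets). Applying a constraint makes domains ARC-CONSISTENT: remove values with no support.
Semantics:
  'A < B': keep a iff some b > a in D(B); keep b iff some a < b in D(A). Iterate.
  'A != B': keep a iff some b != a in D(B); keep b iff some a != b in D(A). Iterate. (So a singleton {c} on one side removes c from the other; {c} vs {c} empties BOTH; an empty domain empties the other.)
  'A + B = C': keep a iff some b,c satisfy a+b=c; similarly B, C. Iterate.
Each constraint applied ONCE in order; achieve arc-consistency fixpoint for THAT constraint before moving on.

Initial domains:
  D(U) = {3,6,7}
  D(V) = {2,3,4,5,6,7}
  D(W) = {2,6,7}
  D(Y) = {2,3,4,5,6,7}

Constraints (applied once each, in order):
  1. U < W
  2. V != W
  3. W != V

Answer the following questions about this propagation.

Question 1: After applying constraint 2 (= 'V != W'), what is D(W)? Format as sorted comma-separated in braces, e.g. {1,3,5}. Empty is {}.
Constraint 1 (U < W) on D(U)={3,6,7} D(W)={2,6,7}: U {3,6,7}->{3,6}; W {2,6,7}->{6,7}
Constraint 2 (V != W) on D(V)={2,3,4,5,6,7} D(W)={6,7}: no change
So after constraint 2: D(W) = {6,7}

Answer: {6,7}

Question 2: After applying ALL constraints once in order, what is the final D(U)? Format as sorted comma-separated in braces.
Answer: {3,6}

Derivation:
Constraint 1 (U < W) on D(U)={3,6,7} D(W)={2,6,7}: U {3,6,7}->{3,6}; W {2,6,7}->{6,7}
Constraint 2 (V != W) on D(V)={2,3,4,5,6,7} D(W)={6,7}: no change
Constraint 3 (W != V) on D(W)={6,7} D(V)={2,3,4,5,6,7}: no change
So after all 3 constraints: D(U) = {3,6}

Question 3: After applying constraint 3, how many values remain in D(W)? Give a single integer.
Answer: 2

Derivation:
Constraint 1 (U < W) on D(U)={3,6,7} D(W)={2,6,7}: U {3,6,7}->{3,6}; W {2,6,7}->{6,7}
Constraint 2 (V != W) on D(V)={2,3,4,5,6,7} D(W)={6,7}: no change
Constraint 3 (W != V) on D(W)={6,7} D(V)={2,3,4,5,6,7}: no change
So after constraint 3: D(W)={6,7}, size = 2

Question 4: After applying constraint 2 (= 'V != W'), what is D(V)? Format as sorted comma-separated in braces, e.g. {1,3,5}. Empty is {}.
Answer: {2,3,4,5,6,7}

Derivation:
Constraint 1 (U < W) on D(U)={3,6,7} D(W)={2,6,7}: U {3,6,7}->{3,6}; W {2,6,7}->{6,7}
Constraint 2 (V != W) on D(V)={2,3,4,5,6,7} D(W)={6,7}: no change
So after constraint 2: D(V) = {2,3,4,5,6,7}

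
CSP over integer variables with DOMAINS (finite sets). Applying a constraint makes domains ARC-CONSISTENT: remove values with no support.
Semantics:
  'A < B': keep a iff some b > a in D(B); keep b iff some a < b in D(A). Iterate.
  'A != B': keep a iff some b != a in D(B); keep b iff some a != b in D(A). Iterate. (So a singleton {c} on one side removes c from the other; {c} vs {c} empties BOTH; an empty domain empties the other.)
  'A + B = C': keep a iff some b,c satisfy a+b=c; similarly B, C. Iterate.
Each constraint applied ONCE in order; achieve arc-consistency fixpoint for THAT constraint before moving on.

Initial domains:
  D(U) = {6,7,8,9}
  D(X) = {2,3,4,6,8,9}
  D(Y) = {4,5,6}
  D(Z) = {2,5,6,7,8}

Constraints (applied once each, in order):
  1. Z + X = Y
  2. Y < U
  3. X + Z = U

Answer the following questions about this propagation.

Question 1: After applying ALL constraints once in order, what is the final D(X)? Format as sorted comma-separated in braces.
Answer: {4}

Derivation:
Constraint 1 (Z + X = Y) on D(Z)={2,5,6,7,8} D(X)={2,3,4,6,8,9} D(Y)={4,5,6}: Z {2,5,6,7,8}->{2}; X {2,3,4,6,8,9}->{2,3,4}
Constraint 2 (Y < U) on D(Y)={4,5,6} D(U)={6,7,8,9}: no change
Constraint 3 (X + Z = U) on D(X)={2,3,4} D(Z)={2} D(U)={6,7,8,9}: X {2,3,4}->{4}; U {6,7,8,9}->{6}
So after all 3 constraints: D(X) = {4}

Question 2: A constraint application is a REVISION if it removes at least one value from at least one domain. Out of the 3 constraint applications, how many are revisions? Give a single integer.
Constraint 1 (Z + X = Y) on D(Z)={2,5,6,7,8} D(X)={2,3,4,6,8,9} D(Y)={4,5,6}: Z {2,5,6,7,8}->{2}; X {2,3,4,6,8,9}->{2,3,4} => REVISION
Constraint 2 (Y < U) on D(Y)={4,5,6} D(U)={6,7,8,9}: no change => not a revision
Constraint 3 (X + Z = U) on D(X)={2,3,4} D(Z)={2} D(U)={6,7,8,9}: X {2,3,4}->{4}; U {6,7,8,9}->{6} => REVISION
Total revisions = 2

Answer: 2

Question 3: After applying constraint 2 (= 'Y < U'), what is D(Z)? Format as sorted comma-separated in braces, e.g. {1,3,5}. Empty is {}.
Answer: {2}

Derivation:
Constraint 1 (Z + X = Y) on D(Z)={2,5,6,7,8} D(X)={2,3,4,6,8,9} D(Y)={4,5,6}: Z {2,5,6,7,8}->{2}; X {2,3,4,6,8,9}->{2,3,4}
Constraint 2 (Y < U) on D(Y)={4,5,6} D(U)={6,7,8,9}: no change
So after constraint 2: D(Z) = {2}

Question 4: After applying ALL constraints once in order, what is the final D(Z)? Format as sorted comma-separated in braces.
Answer: {2}

Derivation:
Constraint 1 (Z + X = Y) on D(Z)={2,5,6,7,8} D(X)={2,3,4,6,8,9} D(Y)={4,5,6}: Z {2,5,6,7,8}->{2}; X {2,3,4,6,8,9}->{2,3,4}
Constraint 2 (Y < U) on D(Y)={4,5,6} D(U)={6,7,8,9}: no change
Constraint 3 (X + Z = U) on D(X)={2,3,4} D(Z)={2} D(U)={6,7,8,9}: X {2,3,4}->{4}; U {6,7,8,9}->{6}
So after all 3 constraints: D(Z) = {2}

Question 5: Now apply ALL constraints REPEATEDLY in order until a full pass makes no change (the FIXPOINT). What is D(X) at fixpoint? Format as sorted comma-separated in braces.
Answer: {}

Derivation:
pass 0 (initial): D(X)={2,3,4,6,8,9}
pass 1: U {6,7,8,9}->{6}; X {2,3,4,6,8,9}->{4}; Z {2,5,6,7,8}->{2}
pass 2: U {6}->{}; X {4}->{}; Y {4,5,6}->{}; Z {2}->{}
pass 3: no change
Fixpoint after 3 passes: D(X) = {}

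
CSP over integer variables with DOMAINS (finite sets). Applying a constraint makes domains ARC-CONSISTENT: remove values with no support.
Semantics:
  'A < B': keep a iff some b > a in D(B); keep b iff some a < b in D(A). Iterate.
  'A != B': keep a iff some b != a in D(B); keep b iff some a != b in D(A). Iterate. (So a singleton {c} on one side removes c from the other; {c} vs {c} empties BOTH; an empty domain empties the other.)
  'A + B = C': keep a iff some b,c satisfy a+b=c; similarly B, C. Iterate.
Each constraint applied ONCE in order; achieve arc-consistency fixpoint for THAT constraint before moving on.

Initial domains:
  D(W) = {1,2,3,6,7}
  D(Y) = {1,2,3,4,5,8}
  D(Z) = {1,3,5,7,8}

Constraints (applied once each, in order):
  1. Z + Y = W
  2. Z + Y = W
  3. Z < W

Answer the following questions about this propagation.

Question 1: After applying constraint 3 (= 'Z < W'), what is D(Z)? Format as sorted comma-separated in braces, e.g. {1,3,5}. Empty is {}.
Constraint 1 (Z + Y = W) on D(Z)={1,3,5,7,8} D(Y)={1,2,3,4,5,8} D(W)={1,2,3,6,7}: Z {1,3,5,7,8}->{1,3,5}; Y {1,2,3,4,5,8}->{1,2,3,4,5}; W {1,2,3,6,7}->{2,3,6,7}
Constraint 2 (Z + Y = W) on D(Z)={1,3,5} D(Y)={1,2,3,4,5} D(W)={2,3,6,7}: no change
Constraint 3 (Z < W) on D(Z)={1,3,5} D(W)={2,3,6,7}: no change
So after constraint 3: D(Z) = {1,3,5}

Answer: {1,3,5}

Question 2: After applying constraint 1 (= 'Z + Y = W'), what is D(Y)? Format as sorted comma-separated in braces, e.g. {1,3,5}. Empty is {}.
Constraint 1 (Z + Y = W) on D(Z)={1,3,5,7,8} D(Y)={1,2,3,4,5,8} D(W)={1,2,3,6,7}: Z {1,3,5,7,8}->{1,3,5}; Y {1,2,3,4,5,8}->{1,2,3,4,5}; W {1,2,3,6,7}->{2,3,6,7}
So after constraint 1: D(Y) = {1,2,3,4,5}

Answer: {1,2,3,4,5}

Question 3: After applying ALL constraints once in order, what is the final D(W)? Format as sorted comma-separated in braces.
Constraint 1 (Z + Y = W) on D(Z)={1,3,5,7,8} D(Y)={1,2,3,4,5,8} D(W)={1,2,3,6,7}: Z {1,3,5,7,8}->{1,3,5}; Y {1,2,3,4,5,8}->{1,2,3,4,5}; W {1,2,3,6,7}->{2,3,6,7}
Constraint 2 (Z + Y = W) on D(Z)={1,3,5} D(Y)={1,2,3,4,5} D(W)={2,3,6,7}: no change
Constraint 3 (Z < W) on D(Z)={1,3,5} D(W)={2,3,6,7}: no change
So after all 3 constraints: D(W) = {2,3,6,7}

Answer: {2,3,6,7}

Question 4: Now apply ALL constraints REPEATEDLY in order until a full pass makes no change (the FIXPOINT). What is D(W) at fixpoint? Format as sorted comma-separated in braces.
Answer: {2,3,6,7}

Derivation:
pass 0 (initial): D(W)={1,2,3,6,7}
pass 1: W {1,2,3,6,7}->{2,3,6,7}; Y {1,2,3,4,5,8}->{1,2,3,4,5}; Z {1,3,5,7,8}->{1,3,5}
pass 2: no change
Fixpoint after 2 passes: D(W) = {2,3,6,7}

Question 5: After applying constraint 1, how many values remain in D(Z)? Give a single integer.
Constraint 1 (Z + Y = W) on D(Z)={1,3,5,7,8} D(Y)={1,2,3,4,5,8} D(W)={1,2,3,6,7}: Z {1,3,5,7,8}->{1,3,5}; Y {1,2,3,4,5,8}->{1,2,3,4,5}; W {1,2,3,6,7}->{2,3,6,7}
So after constraint 1: D(Z)={1,3,5}, size = 3

Answer: 3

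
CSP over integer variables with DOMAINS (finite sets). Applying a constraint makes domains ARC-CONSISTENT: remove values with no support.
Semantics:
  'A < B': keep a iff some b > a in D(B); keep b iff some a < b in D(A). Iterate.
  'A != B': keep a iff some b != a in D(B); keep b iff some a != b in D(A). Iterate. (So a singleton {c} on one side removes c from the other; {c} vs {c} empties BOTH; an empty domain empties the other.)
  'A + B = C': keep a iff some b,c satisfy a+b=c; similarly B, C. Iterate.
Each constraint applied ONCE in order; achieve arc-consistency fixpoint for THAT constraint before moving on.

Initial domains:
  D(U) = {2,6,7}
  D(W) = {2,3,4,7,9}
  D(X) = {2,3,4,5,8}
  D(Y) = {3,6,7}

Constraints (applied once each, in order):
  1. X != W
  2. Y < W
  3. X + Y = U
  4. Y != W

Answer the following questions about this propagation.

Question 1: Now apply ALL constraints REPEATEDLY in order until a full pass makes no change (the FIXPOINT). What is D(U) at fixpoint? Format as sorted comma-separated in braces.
pass 0 (initial): D(U)={2,6,7}
pass 1: U {2,6,7}->{6,7}; W {2,3,4,7,9}->{4,7,9}; X {2,3,4,5,8}->{3,4}; Y {3,6,7}->{3}
pass 2: no change
Fixpoint after 2 passes: D(U) = {6,7}

Answer: {6,7}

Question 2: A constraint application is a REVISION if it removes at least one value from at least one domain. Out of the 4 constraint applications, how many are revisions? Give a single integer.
Answer: 2

Derivation:
Constraint 1 (X != W) on D(X)={2,3,4,5,8} D(W)={2,3,4,7,9}: no change => not a revision
Constraint 2 (Y < W) on D(Y)={3,6,7} D(W)={2,3,4,7,9}: W {2,3,4,7,9}->{4,7,9} => REVISION
Constraint 3 (X + Y = U) on D(X)={2,3,4,5,8} D(Y)={3,6,7} D(U)={2,6,7}: X {2,3,4,5,8}->{3,4}; Y {3,6,7}->{3}; U {2,6,7}->{6,7} => REVISION
Constraint 4 (Y != W) on D(Y)={3} D(W)={4,7,9}: no change => not a revision
Total revisions = 2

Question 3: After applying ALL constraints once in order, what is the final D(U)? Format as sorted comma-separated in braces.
Constraint 1 (X != W) on D(X)={2,3,4,5,8} D(W)={2,3,4,7,9}: no change
Constraint 2 (Y < W) on D(Y)={3,6,7} D(W)={2,3,4,7,9}: W {2,3,4,7,9}->{4,7,9}
Constraint 3 (X + Y = U) on D(X)={2,3,4,5,8} D(Y)={3,6,7} D(U)={2,6,7}: X {2,3,4,5,8}->{3,4}; Y {3,6,7}->{3}; U {2,6,7}->{6,7}
Constraint 4 (Y != W) on D(Y)={3} D(W)={4,7,9}: no change
So after all 4 constraints: D(U) = {6,7}

Answer: {6,7}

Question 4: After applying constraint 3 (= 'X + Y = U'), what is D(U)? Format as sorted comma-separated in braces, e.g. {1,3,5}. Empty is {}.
Constraint 1 (X != W) on D(X)={2,3,4,5,8} D(W)={2,3,4,7,9}: no change
Constraint 2 (Y < W) on D(Y)={3,6,7} D(W)={2,3,4,7,9}: W {2,3,4,7,9}->{4,7,9}
Constraint 3 (X + Y = U) on D(X)={2,3,4,5,8} D(Y)={3,6,7} D(U)={2,6,7}: X {2,3,4,5,8}->{3,4}; Y {3,6,7}->{3}; U {2,6,7}->{6,7}
So after constraint 3: D(U) = {6,7}

Answer: {6,7}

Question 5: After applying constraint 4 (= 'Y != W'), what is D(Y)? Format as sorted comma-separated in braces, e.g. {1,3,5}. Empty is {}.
Answer: {3}

Derivation:
Constraint 1 (X != W) on D(X)={2,3,4,5,8} D(W)={2,3,4,7,9}: no change
Constraint 2 (Y < W) on D(Y)={3,6,7} D(W)={2,3,4,7,9}: W {2,3,4,7,9}->{4,7,9}
Constraint 3 (X + Y = U) on D(X)={2,3,4,5,8} D(Y)={3,6,7} D(U)={2,6,7}: X {2,3,4,5,8}->{3,4}; Y {3,6,7}->{3}; U {2,6,7}->{6,7}
Constraint 4 (Y != W) on D(Y)={3} D(W)={4,7,9}: no change
So after constraint 4: D(Y) = {3}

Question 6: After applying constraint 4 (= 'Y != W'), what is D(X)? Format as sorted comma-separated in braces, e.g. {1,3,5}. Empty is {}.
Answer: {3,4}

Derivation:
Constraint 1 (X != W) on D(X)={2,3,4,5,8} D(W)={2,3,4,7,9}: no change
Constraint 2 (Y < W) on D(Y)={3,6,7} D(W)={2,3,4,7,9}: W {2,3,4,7,9}->{4,7,9}
Constraint 3 (X + Y = U) on D(X)={2,3,4,5,8} D(Y)={3,6,7} D(U)={2,6,7}: X {2,3,4,5,8}->{3,4}; Y {3,6,7}->{3}; U {2,6,7}->{6,7}
Constraint 4 (Y != W) on D(Y)={3} D(W)={4,7,9}: no change
So after constraint 4: D(X) = {3,4}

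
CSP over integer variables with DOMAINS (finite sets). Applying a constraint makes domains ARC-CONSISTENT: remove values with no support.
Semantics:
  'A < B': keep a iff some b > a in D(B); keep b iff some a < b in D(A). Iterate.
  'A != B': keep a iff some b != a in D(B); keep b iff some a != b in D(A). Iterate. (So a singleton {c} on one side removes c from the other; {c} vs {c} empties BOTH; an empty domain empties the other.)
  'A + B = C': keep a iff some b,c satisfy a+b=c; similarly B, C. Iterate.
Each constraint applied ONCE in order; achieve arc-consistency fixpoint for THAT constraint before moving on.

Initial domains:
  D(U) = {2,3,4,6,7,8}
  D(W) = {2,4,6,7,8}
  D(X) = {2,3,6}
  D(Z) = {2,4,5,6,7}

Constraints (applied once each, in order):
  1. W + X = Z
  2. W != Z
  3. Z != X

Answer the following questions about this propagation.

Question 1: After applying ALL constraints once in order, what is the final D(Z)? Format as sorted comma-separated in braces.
Constraint 1 (W + X = Z) on D(W)={2,4,6,7,8} D(X)={2,3,6} D(Z)={2,4,5,6,7}: W {2,4,6,7,8}->{2,4}; X {2,3,6}->{2,3}; Z {2,4,5,6,7}->{4,5,6,7}
Constraint 2 (W != Z) on D(W)={2,4} D(Z)={4,5,6,7}: no change
Constraint 3 (Z != X) on D(Z)={4,5,6,7} D(X)={2,3}: no change
So after all 3 constraints: D(Z) = {4,5,6,7}

Answer: {4,5,6,7}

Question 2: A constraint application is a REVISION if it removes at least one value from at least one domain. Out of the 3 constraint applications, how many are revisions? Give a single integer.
Answer: 1

Derivation:
Constraint 1 (W + X = Z) on D(W)={2,4,6,7,8} D(X)={2,3,6} D(Z)={2,4,5,6,7}: W {2,4,6,7,8}->{2,4}; X {2,3,6}->{2,3}; Z {2,4,5,6,7}->{4,5,6,7} => REVISION
Constraint 2 (W != Z) on D(W)={2,4} D(Z)={4,5,6,7}: no change => not a revision
Constraint 3 (Z != X) on D(Z)={4,5,6,7} D(X)={2,3}: no change => not a revision
Total revisions = 1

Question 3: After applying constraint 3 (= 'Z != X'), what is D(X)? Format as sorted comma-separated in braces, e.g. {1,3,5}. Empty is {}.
Answer: {2,3}

Derivation:
Constraint 1 (W + X = Z) on D(W)={2,4,6,7,8} D(X)={2,3,6} D(Z)={2,4,5,6,7}: W {2,4,6,7,8}->{2,4}; X {2,3,6}->{2,3}; Z {2,4,5,6,7}->{4,5,6,7}
Constraint 2 (W != Z) on D(W)={2,4} D(Z)={4,5,6,7}: no change
Constraint 3 (Z != X) on D(Z)={4,5,6,7} D(X)={2,3}: no change
So after constraint 3: D(X) = {2,3}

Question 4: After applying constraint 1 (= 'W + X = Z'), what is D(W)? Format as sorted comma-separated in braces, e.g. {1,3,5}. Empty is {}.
Constraint 1 (W + X = Z) on D(W)={2,4,6,7,8} D(X)={2,3,6} D(Z)={2,4,5,6,7}: W {2,4,6,7,8}->{2,4}; X {2,3,6}->{2,3}; Z {2,4,5,6,7}->{4,5,6,7}
So after constraint 1: D(W) = {2,4}

Answer: {2,4}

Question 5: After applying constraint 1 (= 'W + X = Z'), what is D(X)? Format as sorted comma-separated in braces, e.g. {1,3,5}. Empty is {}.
Constraint 1 (W + X = Z) on D(W)={2,4,6,7,8} D(X)={2,3,6} D(Z)={2,4,5,6,7}: W {2,4,6,7,8}->{2,4}; X {2,3,6}->{2,3}; Z {2,4,5,6,7}->{4,5,6,7}
So after constraint 1: D(X) = {2,3}

Answer: {2,3}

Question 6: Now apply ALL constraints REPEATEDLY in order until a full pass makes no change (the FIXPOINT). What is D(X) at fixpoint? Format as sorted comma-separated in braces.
Answer: {2,3}

Derivation:
pass 0 (initial): D(X)={2,3,6}
pass 1: W {2,4,6,7,8}->{2,4}; X {2,3,6}->{2,3}; Z {2,4,5,6,7}->{4,5,6,7}
pass 2: no change
Fixpoint after 2 passes: D(X) = {2,3}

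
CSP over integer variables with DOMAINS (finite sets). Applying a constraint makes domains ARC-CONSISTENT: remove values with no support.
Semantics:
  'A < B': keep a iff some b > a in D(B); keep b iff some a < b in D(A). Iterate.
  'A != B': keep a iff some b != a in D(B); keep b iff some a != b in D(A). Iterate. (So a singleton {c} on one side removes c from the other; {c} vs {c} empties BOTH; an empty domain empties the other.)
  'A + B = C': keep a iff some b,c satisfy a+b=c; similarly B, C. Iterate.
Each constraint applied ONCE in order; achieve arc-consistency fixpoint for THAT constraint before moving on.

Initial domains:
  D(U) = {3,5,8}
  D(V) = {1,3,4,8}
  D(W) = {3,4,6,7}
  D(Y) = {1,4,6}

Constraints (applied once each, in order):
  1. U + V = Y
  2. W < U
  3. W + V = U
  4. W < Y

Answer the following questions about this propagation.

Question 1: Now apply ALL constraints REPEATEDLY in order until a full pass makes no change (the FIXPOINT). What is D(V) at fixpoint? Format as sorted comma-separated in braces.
pass 0 (initial): D(V)={1,3,4,8}
pass 1: U {3,5,8}->{5}; V {1,3,4,8}->{1}; W {3,4,6,7}->{4}; Y {1,4,6}->{6}
pass 2: no change
Fixpoint after 2 passes: D(V) = {1}

Answer: {1}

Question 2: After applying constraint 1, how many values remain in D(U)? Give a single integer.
Constraint 1 (U + V = Y) on D(U)={3,5,8} D(V)={1,3,4,8} D(Y)={1,4,6}: U {3,5,8}->{3,5}; V {1,3,4,8}->{1,3}; Y {1,4,6}->{4,6}
So after constraint 1: D(U)={3,5}, size = 2

Answer: 2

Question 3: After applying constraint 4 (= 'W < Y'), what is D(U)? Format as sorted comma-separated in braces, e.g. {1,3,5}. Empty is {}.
Constraint 1 (U + V = Y) on D(U)={3,5,8} D(V)={1,3,4,8} D(Y)={1,4,6}: U {3,5,8}->{3,5}; V {1,3,4,8}->{1,3}; Y {1,4,6}->{4,6}
Constraint 2 (W < U) on D(W)={3,4,6,7} D(U)={3,5}: W {3,4,6,7}->{3,4}; U {3,5}->{5}
Constraint 3 (W + V = U) on D(W)={3,4} D(V)={1,3} D(U)={5}: W {3,4}->{4}; V {1,3}->{1}
Constraint 4 (W < Y) on D(W)={4} D(Y)={4,6}: Y {4,6}->{6}
So after constraint 4: D(U) = {5}

Answer: {5}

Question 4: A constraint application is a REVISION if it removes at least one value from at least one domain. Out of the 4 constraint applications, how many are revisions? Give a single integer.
Answer: 4

Derivation:
Constraint 1 (U + V = Y) on D(U)={3,5,8} D(V)={1,3,4,8} D(Y)={1,4,6}: U {3,5,8}->{3,5}; V {1,3,4,8}->{1,3}; Y {1,4,6}->{4,6} => REVISION
Constraint 2 (W < U) on D(W)={3,4,6,7} D(U)={3,5}: W {3,4,6,7}->{3,4}; U {3,5}->{5} => REVISION
Constraint 3 (W + V = U) on D(W)={3,4} D(V)={1,3} D(U)={5}: W {3,4}->{4}; V {1,3}->{1} => REVISION
Constraint 4 (W < Y) on D(W)={4} D(Y)={4,6}: Y {4,6}->{6} => REVISION
Total revisions = 4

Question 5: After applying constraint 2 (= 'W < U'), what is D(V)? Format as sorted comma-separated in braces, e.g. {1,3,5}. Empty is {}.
Constraint 1 (U + V = Y) on D(U)={3,5,8} D(V)={1,3,4,8} D(Y)={1,4,6}: U {3,5,8}->{3,5}; V {1,3,4,8}->{1,3}; Y {1,4,6}->{4,6}
Constraint 2 (W < U) on D(W)={3,4,6,7} D(U)={3,5}: W {3,4,6,7}->{3,4}; U {3,5}->{5}
So after constraint 2: D(V) = {1,3}

Answer: {1,3}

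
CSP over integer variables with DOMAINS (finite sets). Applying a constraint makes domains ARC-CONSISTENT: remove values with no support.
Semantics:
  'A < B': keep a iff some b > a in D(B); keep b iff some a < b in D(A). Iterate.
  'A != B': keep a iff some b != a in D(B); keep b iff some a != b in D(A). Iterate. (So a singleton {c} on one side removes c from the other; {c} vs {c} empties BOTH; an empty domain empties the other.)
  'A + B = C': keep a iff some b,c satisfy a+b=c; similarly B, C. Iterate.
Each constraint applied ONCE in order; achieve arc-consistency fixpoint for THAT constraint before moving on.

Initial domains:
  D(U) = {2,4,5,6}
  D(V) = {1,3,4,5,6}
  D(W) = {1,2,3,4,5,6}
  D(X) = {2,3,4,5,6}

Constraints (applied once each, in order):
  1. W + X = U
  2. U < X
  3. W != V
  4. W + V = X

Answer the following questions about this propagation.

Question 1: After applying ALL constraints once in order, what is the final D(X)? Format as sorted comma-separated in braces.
Constraint 1 (W + X = U) on D(W)={1,2,3,4,5,6} D(X)={2,3,4,5,6} D(U)={2,4,5,6}: W {1,2,3,4,5,6}->{1,2,3,4}; X {2,3,4,5,6}->{2,3,4,5}; U {2,4,5,6}->{4,5,6}
Constraint 2 (U < X) on D(U)={4,5,6} D(X)={2,3,4,5}: U {4,5,6}->{4}; X {2,3,4,5}->{5}
Constraint 3 (W != V) on D(W)={1,2,3,4} D(V)={1,3,4,5,6}: no change
Constraint 4 (W + V = X) on D(W)={1,2,3,4} D(V)={1,3,4,5,6} D(X)={5}: W {1,2,3,4}->{1,2,4}; V {1,3,4,5,6}->{1,3,4}
So after all 4 constraints: D(X) = {5}

Answer: {5}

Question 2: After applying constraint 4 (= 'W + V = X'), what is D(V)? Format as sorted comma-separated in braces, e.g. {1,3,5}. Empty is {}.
Answer: {1,3,4}

Derivation:
Constraint 1 (W + X = U) on D(W)={1,2,3,4,5,6} D(X)={2,3,4,5,6} D(U)={2,4,5,6}: W {1,2,3,4,5,6}->{1,2,3,4}; X {2,3,4,5,6}->{2,3,4,5}; U {2,4,5,6}->{4,5,6}
Constraint 2 (U < X) on D(U)={4,5,6} D(X)={2,3,4,5}: U {4,5,6}->{4}; X {2,3,4,5}->{5}
Constraint 3 (W != V) on D(W)={1,2,3,4} D(V)={1,3,4,5,6}: no change
Constraint 4 (W + V = X) on D(W)={1,2,3,4} D(V)={1,3,4,5,6} D(X)={5}: W {1,2,3,4}->{1,2,4}; V {1,3,4,5,6}->{1,3,4}
So after constraint 4: D(V) = {1,3,4}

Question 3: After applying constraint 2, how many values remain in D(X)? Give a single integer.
Answer: 1

Derivation:
Constraint 1 (W + X = U) on D(W)={1,2,3,4,5,6} D(X)={2,3,4,5,6} D(U)={2,4,5,6}: W {1,2,3,4,5,6}->{1,2,3,4}; X {2,3,4,5,6}->{2,3,4,5}; U {2,4,5,6}->{4,5,6}
Constraint 2 (U < X) on D(U)={4,5,6} D(X)={2,3,4,5}: U {4,5,6}->{4}; X {2,3,4,5}->{5}
So after constraint 2: D(X)={5}, size = 1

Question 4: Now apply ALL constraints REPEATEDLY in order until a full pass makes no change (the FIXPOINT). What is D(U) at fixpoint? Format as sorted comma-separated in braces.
Answer: {}

Derivation:
pass 0 (initial): D(U)={2,4,5,6}
pass 1: U {2,4,5,6}->{4}; V {1,3,4,5,6}->{1,3,4}; W {1,2,3,4,5,6}->{1,2,4}; X {2,3,4,5,6}->{5}
pass 2: U {4}->{}; V {1,3,4}->{}; W {1,2,4}->{}; X {5}->{}
pass 3: no change
Fixpoint after 3 passes: D(U) = {}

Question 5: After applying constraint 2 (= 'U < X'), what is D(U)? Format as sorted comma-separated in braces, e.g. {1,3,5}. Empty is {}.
Constraint 1 (W + X = U) on D(W)={1,2,3,4,5,6} D(X)={2,3,4,5,6} D(U)={2,4,5,6}: W {1,2,3,4,5,6}->{1,2,3,4}; X {2,3,4,5,6}->{2,3,4,5}; U {2,4,5,6}->{4,5,6}
Constraint 2 (U < X) on D(U)={4,5,6} D(X)={2,3,4,5}: U {4,5,6}->{4}; X {2,3,4,5}->{5}
So after constraint 2: D(U) = {4}

Answer: {4}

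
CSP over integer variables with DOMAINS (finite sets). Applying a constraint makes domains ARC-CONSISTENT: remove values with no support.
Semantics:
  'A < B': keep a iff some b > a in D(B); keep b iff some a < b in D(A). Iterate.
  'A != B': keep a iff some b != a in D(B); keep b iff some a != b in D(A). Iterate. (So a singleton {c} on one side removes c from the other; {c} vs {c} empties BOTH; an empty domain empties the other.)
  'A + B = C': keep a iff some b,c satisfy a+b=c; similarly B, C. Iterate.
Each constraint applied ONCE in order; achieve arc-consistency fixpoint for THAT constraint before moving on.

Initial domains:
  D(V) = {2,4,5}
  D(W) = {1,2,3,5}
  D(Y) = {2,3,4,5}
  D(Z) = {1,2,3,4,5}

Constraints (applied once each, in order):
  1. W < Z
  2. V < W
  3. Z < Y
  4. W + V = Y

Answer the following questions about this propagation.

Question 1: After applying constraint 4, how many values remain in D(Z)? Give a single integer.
Answer: 3

Derivation:
Constraint 1 (W < Z) on D(W)={1,2,3,5} D(Z)={1,2,3,4,5}: W {1,2,3,5}->{1,2,3}; Z {1,2,3,4,5}->{2,3,4,5}
Constraint 2 (V < W) on D(V)={2,4,5} D(W)={1,2,3}: V {2,4,5}->{2}; W {1,2,3}->{3}
Constraint 3 (Z < Y) on D(Z)={2,3,4,5} D(Y)={2,3,4,5}: Z {2,3,4,5}->{2,3,4}; Y {2,3,4,5}->{3,4,5}
Constraint 4 (W + V = Y) on D(W)={3} D(V)={2} D(Y)={3,4,5}: Y {3,4,5}->{5}
So after constraint 4: D(Z)={2,3,4}, size = 3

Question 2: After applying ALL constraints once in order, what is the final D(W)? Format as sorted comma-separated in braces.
Answer: {3}

Derivation:
Constraint 1 (W < Z) on D(W)={1,2,3,5} D(Z)={1,2,3,4,5}: W {1,2,3,5}->{1,2,3}; Z {1,2,3,4,5}->{2,3,4,5}
Constraint 2 (V < W) on D(V)={2,4,5} D(W)={1,2,3}: V {2,4,5}->{2}; W {1,2,3}->{3}
Constraint 3 (Z < Y) on D(Z)={2,3,4,5} D(Y)={2,3,4,5}: Z {2,3,4,5}->{2,3,4}; Y {2,3,4,5}->{3,4,5}
Constraint 4 (W + V = Y) on D(W)={3} D(V)={2} D(Y)={3,4,5}: Y {3,4,5}->{5}
So after all 4 constraints: D(W) = {3}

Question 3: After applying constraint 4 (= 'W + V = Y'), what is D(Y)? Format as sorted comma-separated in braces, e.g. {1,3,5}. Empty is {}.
Constraint 1 (W < Z) on D(W)={1,2,3,5} D(Z)={1,2,3,4,5}: W {1,2,3,5}->{1,2,3}; Z {1,2,3,4,5}->{2,3,4,5}
Constraint 2 (V < W) on D(V)={2,4,5} D(W)={1,2,3}: V {2,4,5}->{2}; W {1,2,3}->{3}
Constraint 3 (Z < Y) on D(Z)={2,3,4,5} D(Y)={2,3,4,5}: Z {2,3,4,5}->{2,3,4}; Y {2,3,4,5}->{3,4,5}
Constraint 4 (W + V = Y) on D(W)={3} D(V)={2} D(Y)={3,4,5}: Y {3,4,5}->{5}
So after constraint 4: D(Y) = {5}

Answer: {5}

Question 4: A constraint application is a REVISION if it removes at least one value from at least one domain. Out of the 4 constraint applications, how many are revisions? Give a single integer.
Answer: 4

Derivation:
Constraint 1 (W < Z) on D(W)={1,2,3,5} D(Z)={1,2,3,4,5}: W {1,2,3,5}->{1,2,3}; Z {1,2,3,4,5}->{2,3,4,5} => REVISION
Constraint 2 (V < W) on D(V)={2,4,5} D(W)={1,2,3}: V {2,4,5}->{2}; W {1,2,3}->{3} => REVISION
Constraint 3 (Z < Y) on D(Z)={2,3,4,5} D(Y)={2,3,4,5}: Z {2,3,4,5}->{2,3,4}; Y {2,3,4,5}->{3,4,5} => REVISION
Constraint 4 (W + V = Y) on D(W)={3} D(V)={2} D(Y)={3,4,5}: Y {3,4,5}->{5} => REVISION
Total revisions = 4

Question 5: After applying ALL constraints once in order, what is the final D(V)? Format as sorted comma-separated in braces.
Answer: {2}

Derivation:
Constraint 1 (W < Z) on D(W)={1,2,3,5} D(Z)={1,2,3,4,5}: W {1,2,3,5}->{1,2,3}; Z {1,2,3,4,5}->{2,3,4,5}
Constraint 2 (V < W) on D(V)={2,4,5} D(W)={1,2,3}: V {2,4,5}->{2}; W {1,2,3}->{3}
Constraint 3 (Z < Y) on D(Z)={2,3,4,5} D(Y)={2,3,4,5}: Z {2,3,4,5}->{2,3,4}; Y {2,3,4,5}->{3,4,5}
Constraint 4 (W + V = Y) on D(W)={3} D(V)={2} D(Y)={3,4,5}: Y {3,4,5}->{5}
So after all 4 constraints: D(V) = {2}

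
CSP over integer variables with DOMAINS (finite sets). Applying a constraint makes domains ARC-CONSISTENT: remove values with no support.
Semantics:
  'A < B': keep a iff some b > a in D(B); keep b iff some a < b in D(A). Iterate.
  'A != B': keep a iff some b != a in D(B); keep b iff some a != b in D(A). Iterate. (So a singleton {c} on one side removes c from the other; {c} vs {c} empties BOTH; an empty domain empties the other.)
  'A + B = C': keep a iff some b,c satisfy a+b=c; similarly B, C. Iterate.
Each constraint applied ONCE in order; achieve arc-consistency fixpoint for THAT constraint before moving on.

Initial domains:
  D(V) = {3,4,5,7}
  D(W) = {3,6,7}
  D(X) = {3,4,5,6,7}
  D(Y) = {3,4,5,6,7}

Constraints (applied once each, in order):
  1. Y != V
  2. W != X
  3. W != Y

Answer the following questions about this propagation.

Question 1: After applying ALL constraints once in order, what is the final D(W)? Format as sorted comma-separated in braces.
Answer: {3,6,7}

Derivation:
Constraint 1 (Y != V) on D(Y)={3,4,5,6,7} D(V)={3,4,5,7}: no change
Constraint 2 (W != X) on D(W)={3,6,7} D(X)={3,4,5,6,7}: no change
Constraint 3 (W != Y) on D(W)={3,6,7} D(Y)={3,4,5,6,7}: no change
So after all 3 constraints: D(W) = {3,6,7}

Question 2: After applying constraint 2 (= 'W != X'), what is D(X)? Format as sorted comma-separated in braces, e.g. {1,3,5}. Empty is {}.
Constraint 1 (Y != V) on D(Y)={3,4,5,6,7} D(V)={3,4,5,7}: no change
Constraint 2 (W != X) on D(W)={3,6,7} D(X)={3,4,5,6,7}: no change
So after constraint 2: D(X) = {3,4,5,6,7}

Answer: {3,4,5,6,7}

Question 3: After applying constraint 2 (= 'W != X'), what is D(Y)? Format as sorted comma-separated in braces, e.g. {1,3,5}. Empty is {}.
Answer: {3,4,5,6,7}

Derivation:
Constraint 1 (Y != V) on D(Y)={3,4,5,6,7} D(V)={3,4,5,7}: no change
Constraint 2 (W != X) on D(W)={3,6,7} D(X)={3,4,5,6,7}: no change
So after constraint 2: D(Y) = {3,4,5,6,7}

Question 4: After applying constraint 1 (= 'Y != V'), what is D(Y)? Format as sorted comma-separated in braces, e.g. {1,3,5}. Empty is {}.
Answer: {3,4,5,6,7}

Derivation:
Constraint 1 (Y != V) on D(Y)={3,4,5,6,7} D(V)={3,4,5,7}: no change
So after constraint 1: D(Y) = {3,4,5,6,7}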